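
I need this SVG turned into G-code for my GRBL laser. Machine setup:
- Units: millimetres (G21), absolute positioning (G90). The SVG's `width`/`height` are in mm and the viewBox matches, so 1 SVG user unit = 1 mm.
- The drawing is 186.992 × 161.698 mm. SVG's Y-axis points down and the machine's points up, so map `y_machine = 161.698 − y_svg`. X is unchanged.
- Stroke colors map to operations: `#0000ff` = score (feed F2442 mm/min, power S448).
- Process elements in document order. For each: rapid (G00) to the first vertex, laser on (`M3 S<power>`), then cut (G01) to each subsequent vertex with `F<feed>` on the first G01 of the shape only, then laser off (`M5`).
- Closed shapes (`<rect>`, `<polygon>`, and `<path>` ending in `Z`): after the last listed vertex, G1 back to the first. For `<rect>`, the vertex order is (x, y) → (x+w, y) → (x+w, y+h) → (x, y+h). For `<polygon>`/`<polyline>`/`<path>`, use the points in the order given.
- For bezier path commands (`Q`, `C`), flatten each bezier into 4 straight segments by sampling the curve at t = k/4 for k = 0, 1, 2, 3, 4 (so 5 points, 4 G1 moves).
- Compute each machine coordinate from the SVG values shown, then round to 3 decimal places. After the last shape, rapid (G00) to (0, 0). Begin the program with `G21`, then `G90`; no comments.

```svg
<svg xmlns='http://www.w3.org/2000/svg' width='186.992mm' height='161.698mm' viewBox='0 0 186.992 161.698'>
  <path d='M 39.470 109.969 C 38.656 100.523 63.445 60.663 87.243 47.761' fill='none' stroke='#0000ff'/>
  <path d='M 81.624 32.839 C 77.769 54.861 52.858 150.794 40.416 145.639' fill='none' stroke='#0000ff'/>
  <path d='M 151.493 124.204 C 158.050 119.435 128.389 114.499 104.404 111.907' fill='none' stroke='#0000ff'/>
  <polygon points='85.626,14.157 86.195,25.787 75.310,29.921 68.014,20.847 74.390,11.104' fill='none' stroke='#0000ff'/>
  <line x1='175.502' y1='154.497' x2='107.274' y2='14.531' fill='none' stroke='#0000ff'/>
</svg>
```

G21
G90
G00 X39.470 Y51.729
M3 S448
G01 X43.245 Y63.620 F2442
G01 X54.127 Y81.537
G01 X69.624 Y100.102
G01 X87.243 Y113.937
M5
G00 X81.624 Y128.859
M3 S448
G01 X75.309 Y101.219 F2442
G01 X64.240 Y62.268
G01 X51.562 Y28.412
G01 X40.416 Y16.059
M5
G00 X151.493 Y37.494
M3 S448
G01 X150.274 Y41.063 F2442
G01 X139.402 Y44.459
G01 X122.802 Y47.447
G01 X104.404 Y49.791
M5
G00 X85.626 Y147.541
M3 S448
G01 X86.195 Y135.911 F2442
G01 X75.310 Y131.777
G01 X68.014 Y140.851
G01 X74.390 Y150.594
G01 X85.626 Y147.541
M5
G00 X175.502 Y7.201
M3 S448
G01 X107.274 Y147.167 F2442
M5
G00 X0.000 Y0.000

Since the viewBox matches the mm dimensions, user units are millimetres directly. The only transform is the Y-flip y_m = 161.698 − y_svg.

Shape 1 is a cubic bezier drawn with `<path>`. Its stroke #0000ff means score at S448, F2442. After flipping Y the toolpath is (39.470,51.729) → (43.245,63.620) → (54.127,81.537) → (69.624,100.102) → (87.243,113.937).

Shape 2 is a cubic bezier drawn with `<path>`. Its stroke #0000ff means score at S448, F2442. After flipping Y the toolpath is (81.624,128.859) → (75.309,101.219) → (64.240,62.268) → (51.562,28.412) → (40.416,16.059).

Shape 3 is a cubic bezier drawn with `<path>`. Its stroke #0000ff means score at S448, F2442. After flipping Y the toolpath is (151.493,37.494) → (150.274,41.063) → (139.402,44.459) → (122.802,47.447) → (104.404,49.791).

Shape 4 is a regular polygon drawn with `<polygon>`. Its stroke #0000ff means score at S448, F2442. After flipping Y the toolpath is (85.626,147.541) → (86.195,135.911) → (75.310,131.777) → (68.014,140.851) → (74.390,150.594) → (85.626,147.541), returning to the start.

Shape 5 is a line segment drawn with `<line>`. Its stroke #0000ff means score at S448, F2442. After flipping Y the toolpath is (175.502,7.201) → (107.274,147.167).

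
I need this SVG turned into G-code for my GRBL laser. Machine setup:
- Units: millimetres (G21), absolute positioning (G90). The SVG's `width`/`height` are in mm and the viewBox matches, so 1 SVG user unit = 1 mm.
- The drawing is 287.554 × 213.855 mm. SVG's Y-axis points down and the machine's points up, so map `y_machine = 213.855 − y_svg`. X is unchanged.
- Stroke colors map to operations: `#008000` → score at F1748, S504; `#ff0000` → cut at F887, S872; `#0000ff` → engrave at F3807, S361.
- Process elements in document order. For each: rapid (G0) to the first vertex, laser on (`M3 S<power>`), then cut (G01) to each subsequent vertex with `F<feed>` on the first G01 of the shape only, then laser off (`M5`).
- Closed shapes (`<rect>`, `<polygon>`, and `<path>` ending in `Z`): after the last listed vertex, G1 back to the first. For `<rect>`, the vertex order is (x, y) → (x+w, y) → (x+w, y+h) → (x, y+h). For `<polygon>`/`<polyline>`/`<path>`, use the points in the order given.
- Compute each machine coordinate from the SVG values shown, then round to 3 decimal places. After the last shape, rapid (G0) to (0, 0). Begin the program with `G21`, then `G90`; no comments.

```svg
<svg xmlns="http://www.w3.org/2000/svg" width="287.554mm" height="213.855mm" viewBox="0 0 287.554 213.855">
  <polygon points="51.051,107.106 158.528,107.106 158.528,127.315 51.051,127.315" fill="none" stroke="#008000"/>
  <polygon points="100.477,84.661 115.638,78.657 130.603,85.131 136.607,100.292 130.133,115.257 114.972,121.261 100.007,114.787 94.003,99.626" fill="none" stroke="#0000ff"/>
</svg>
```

G21
G90
G0 X51.051 Y106.749
M3 S504
G01 X158.528 Y106.749 F1748
G01 X158.528 Y86.540
G01 X51.051 Y86.540
G01 X51.051 Y106.749
M5
G0 X100.477 Y129.194
M3 S361
G01 X115.638 Y135.198 F3807
G01 X130.603 Y128.724
G01 X136.607 Y113.563
G01 X130.133 Y98.598
G01 X114.972 Y92.594
G01 X100.007 Y99.068
G01 X94.003 Y114.229
G01 X100.477 Y129.194
M5
G0 X0.000 Y0.000

1 u = 1 mm; y_m = 213.855 − y.

[1] `<polygon>` rectangle, #008000→score S504 F1748: (51.051,106.749) → (158.528,106.749) → (158.528,86.540) → (51.051,86.540) → (51.051,106.749) (closed)

[2] `<polygon>` regular polygon, #0000ff→engrave S361 F3807: (100.477,129.194) → (115.638,135.198) → (130.603,128.724) → (136.607,113.563) → (130.133,98.598) → (114.972,92.594) → (100.007,99.068) → (94.003,114.229) → (100.477,129.194) (closed)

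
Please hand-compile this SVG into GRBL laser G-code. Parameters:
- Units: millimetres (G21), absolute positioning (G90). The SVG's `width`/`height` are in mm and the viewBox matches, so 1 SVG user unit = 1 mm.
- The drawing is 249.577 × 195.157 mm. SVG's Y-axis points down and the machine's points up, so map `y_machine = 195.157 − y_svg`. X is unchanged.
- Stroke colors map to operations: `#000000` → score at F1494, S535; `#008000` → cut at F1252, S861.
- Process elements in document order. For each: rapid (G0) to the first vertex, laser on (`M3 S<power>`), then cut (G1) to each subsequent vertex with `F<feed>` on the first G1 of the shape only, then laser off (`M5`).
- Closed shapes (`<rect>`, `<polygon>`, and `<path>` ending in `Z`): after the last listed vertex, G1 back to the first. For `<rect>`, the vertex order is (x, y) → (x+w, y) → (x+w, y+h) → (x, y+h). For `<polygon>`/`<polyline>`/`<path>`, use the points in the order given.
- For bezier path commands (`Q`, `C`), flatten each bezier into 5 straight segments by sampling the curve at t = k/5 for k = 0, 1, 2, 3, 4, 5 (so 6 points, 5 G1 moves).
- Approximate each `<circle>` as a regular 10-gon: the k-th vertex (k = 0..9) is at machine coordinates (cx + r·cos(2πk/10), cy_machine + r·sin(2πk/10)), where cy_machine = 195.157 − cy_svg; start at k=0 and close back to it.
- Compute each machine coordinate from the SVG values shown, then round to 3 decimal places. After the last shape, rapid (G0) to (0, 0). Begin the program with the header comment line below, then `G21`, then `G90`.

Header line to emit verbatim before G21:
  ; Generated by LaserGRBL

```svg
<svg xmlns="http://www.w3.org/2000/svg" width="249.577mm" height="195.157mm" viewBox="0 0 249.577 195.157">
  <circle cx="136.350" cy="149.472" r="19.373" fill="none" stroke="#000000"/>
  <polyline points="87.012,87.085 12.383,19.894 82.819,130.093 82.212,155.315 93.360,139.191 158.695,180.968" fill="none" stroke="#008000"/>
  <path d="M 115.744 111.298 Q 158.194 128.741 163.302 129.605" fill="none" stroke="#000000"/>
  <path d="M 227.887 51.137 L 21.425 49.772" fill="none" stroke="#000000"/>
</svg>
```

1 u = 1 mm; y_m = 195.157 − y.

[1] `<circle>` circle, #000000→score S535 F1494: (155.723,45.685) → (152.023,57.072) → (142.337,64.110) → (130.363,64.110) → (120.677,57.072) → (116.977,45.685) → (120.677,34.298) → (130.363,27.260) → (142.337,27.260) → (152.023,34.298) → (155.723,45.685) (closed)

[2] `<polyline>` open polyline, #008000→cut S861 F1252: (87.012,108.072) → (12.383,175.263) → (82.819,65.064) → (82.212,39.842) → (93.360,55.966) → (158.695,14.189)

[3] `<path>` quadratic bezier, #000000→score S535 F1494: (115.744,83.859) → (131.230,77.545) → (143.729,72.557) → (153.241,68.896) → (159.765,66.561) → (163.302,65.552)

[4] `<path>` line segment, #000000→score S535 F1494: (227.887,144.020) → (21.425,145.385)

; Generated by LaserGRBL
G21
G90
G0 X155.723 Y45.685
M3 S535
G1 X152.023 Y57.072 F1494
G1 X142.337 Y64.110
G1 X130.363 Y64.110
G1 X120.677 Y57.072
G1 X116.977 Y45.685
G1 X120.677 Y34.298
G1 X130.363 Y27.260
G1 X142.337 Y27.260
G1 X152.023 Y34.298
G1 X155.723 Y45.685
M5
G0 X87.012 Y108.072
M3 S861
G1 X12.383 Y175.263 F1252
G1 X82.819 Y65.064
G1 X82.212 Y39.842
G1 X93.360 Y55.966
G1 X158.695 Y14.189
M5
G0 X115.744 Y83.859
M3 S535
G1 X131.230 Y77.545 F1494
G1 X143.729 Y72.557
G1 X153.241 Y68.896
G1 X159.765 Y66.561
G1 X163.302 Y65.552
M5
G0 X227.887 Y144.020
M3 S535
G1 X21.425 Y145.385 F1494
M5
G0 X0.000 Y0.000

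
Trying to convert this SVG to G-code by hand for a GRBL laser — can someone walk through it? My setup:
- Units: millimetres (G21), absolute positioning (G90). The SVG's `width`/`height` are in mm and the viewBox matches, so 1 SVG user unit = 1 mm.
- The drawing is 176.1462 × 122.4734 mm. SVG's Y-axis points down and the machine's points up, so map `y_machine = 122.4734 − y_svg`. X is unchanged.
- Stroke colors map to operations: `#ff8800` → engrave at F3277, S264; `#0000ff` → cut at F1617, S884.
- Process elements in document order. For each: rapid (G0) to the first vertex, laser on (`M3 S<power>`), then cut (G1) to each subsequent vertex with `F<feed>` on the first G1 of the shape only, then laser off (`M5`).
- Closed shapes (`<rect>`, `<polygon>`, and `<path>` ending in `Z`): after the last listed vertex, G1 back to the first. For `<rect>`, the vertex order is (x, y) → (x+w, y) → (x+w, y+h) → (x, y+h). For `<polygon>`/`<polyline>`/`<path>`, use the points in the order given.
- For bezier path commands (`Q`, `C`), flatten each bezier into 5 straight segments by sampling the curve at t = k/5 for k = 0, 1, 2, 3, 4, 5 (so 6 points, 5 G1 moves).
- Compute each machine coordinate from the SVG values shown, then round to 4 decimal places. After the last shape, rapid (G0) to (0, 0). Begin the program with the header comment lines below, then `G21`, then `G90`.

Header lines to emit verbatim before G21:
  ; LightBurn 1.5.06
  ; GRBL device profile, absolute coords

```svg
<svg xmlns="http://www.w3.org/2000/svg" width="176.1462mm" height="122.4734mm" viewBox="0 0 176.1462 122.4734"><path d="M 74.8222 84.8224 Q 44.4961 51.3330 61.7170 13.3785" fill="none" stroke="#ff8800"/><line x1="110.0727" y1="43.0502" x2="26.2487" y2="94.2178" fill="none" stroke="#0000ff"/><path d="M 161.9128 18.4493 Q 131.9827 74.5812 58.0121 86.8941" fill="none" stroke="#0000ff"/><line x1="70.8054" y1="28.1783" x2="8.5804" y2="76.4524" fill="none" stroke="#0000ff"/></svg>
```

Since the viewBox matches the mm dimensions, user units are millimetres directly. The only transform is the Y-flip y_m = 122.4734 − y_svg.

Shape 1 is a quadratic bezier drawn with `<path>`. Its stroke #ff8800 means engrave at S264, F3277. After flipping Y the toolpath is (74.8222,37.6510) → (64.5936,51.2254) → (58.1688,65.1569) → (55.5478,79.4457) → (56.7305,94.0917) → (61.7170,109.0949).

Shape 2 is a line segment drawn with `<line>`. Its stroke #0000ff means cut at S884, F1617. After flipping Y the toolpath is (110.0727,79.4232) → (26.2487,28.2556).

Shape 3 is a quadratic bezier drawn with `<path>`. Its stroke #0000ff means cut at S884, F1617. After flipping Y the toolpath is (161.9128,104.0241) → (148.1791,83.3241) → (130.9222,66.1296) → (110.1421,52.4407) → (85.8387,42.2572) → (58.0121,35.5793).

Shape 4 is a line segment drawn with `<line>`. Its stroke #0000ff means cut at S884, F1617. After flipping Y the toolpath is (70.8054,94.2951) → (8.5804,46.0210).

; LightBurn 1.5.06
; GRBL device profile, absolute coords
G21
G90
G0 X74.8222 Y37.6510
M3 S264
G1 X64.5936 Y51.2254 F3277
G1 X58.1688 Y65.1569
G1 X55.5478 Y79.4457
G1 X56.7305 Y94.0917
G1 X61.7170 Y109.0949
M5
G0 X110.0727 Y79.4232
M3 S884
G1 X26.2487 Y28.2556 F1617
M5
G0 X161.9128 Y104.0241
M3 S884
G1 X148.1791 Y83.3241 F1617
G1 X130.9222 Y66.1296
G1 X110.1421 Y52.4407
G1 X85.8387 Y42.2572
G1 X58.0121 Y35.5793
M5
G0 X70.8054 Y94.2951
M3 S884
G1 X8.5804 Y46.0210 F1617
M5
G0 X0.0000 Y0.0000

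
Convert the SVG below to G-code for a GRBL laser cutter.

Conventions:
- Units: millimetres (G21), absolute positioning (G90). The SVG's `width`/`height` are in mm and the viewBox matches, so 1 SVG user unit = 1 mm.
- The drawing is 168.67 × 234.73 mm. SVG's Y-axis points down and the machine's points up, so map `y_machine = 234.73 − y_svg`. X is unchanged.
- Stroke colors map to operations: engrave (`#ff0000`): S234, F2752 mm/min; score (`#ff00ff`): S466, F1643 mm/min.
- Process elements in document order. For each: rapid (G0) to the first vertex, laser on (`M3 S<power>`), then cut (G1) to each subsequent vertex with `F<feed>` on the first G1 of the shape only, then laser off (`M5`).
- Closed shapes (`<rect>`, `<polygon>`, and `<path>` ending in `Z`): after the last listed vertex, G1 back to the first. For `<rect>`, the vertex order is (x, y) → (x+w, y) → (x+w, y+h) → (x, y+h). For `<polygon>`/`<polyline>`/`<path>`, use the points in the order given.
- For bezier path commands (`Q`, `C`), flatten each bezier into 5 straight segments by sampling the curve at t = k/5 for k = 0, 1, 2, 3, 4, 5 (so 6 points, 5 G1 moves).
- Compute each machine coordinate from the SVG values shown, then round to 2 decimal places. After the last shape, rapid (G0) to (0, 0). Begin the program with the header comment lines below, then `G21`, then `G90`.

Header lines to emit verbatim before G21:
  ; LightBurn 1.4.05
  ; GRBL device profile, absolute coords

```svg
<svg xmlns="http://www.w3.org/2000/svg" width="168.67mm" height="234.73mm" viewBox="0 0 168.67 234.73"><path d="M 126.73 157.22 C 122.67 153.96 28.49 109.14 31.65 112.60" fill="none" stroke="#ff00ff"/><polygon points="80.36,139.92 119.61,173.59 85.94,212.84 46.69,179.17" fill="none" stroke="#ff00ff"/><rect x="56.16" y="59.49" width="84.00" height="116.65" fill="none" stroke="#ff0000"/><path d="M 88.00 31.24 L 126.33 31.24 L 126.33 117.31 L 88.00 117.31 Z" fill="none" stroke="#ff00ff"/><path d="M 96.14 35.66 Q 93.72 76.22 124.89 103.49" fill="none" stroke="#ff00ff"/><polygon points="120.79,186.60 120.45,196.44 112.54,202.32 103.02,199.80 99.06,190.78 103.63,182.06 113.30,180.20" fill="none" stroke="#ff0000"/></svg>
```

Since the viewBox matches the mm dimensions, user units are millimetres directly. The only transform is the Y-flip y_m = 234.73 − y_svg.

Shape 1 is a cubic bezier drawn with `<path>`. Its stroke #ff00ff means score at S466, F1643. After flipping Y the toolpath is (126.73,77.51) → (114.98,83.73) → (90.60,95.62) → (62.58,108.86) → (39.94,119.13) → (31.65,122.13).

Shape 2 is a regular polygon drawn with `<polygon>`. Its stroke #ff00ff means score at S466, F1643. After flipping Y the toolpath is (80.36,94.81) → (119.61,61.14) → (85.94,21.89) → (46.69,55.56) → (80.36,94.81), returning to the start.

Shape 3 is a rectangle drawn with `<rect>`. Its stroke #ff0000 means engrave at S234, F2752. After flipping Y the toolpath is (56.16,175.24) → (140.16,175.24) → (140.16,58.59) → (56.16,58.59) → (56.16,175.24), returning to the start.

Shape 4 is a rectangle drawn with `<path>`. Its stroke #ff00ff means score at S466, F1643. After flipping Y the toolpath is (88.00,203.49) → (126.33,203.49) → (126.33,117.42) → (88.00,117.42) → (88.00,203.49), returning to the start.

Shape 5 is a quadratic bezier drawn with `<path>`. Its stroke #ff00ff means score at S466, F1643. After flipping Y the toolpath is (96.14,199.07) → (96.52,183.38) → (99.58,168.75) → (105.33,155.18) → (113.77,142.68) → (124.89,131.24).

Shape 6 is a regular polygon drawn with `<polygon>`. Its stroke #ff0000 means engrave at S234, F2752. After flipping Y the toolpath is (120.79,48.13) → (120.45,38.29) → (112.54,32.41) → (103.02,34.93) → (99.06,43.95) → (103.63,52.67) → (113.30,54.53) → (120.79,48.13), returning to the start.

; LightBurn 1.4.05
; GRBL device profile, absolute coords
G21
G90
G0 X126.73 Y77.51
M3 S466
G1 X114.98 Y83.73 F1643
G1 X90.60 Y95.62
G1 X62.58 Y108.86
G1 X39.94 Y119.13
G1 X31.65 Y122.13
M5
G0 X80.36 Y94.81
M3 S466
G1 X119.61 Y61.14 F1643
G1 X85.94 Y21.89
G1 X46.69 Y55.56
G1 X80.36 Y94.81
M5
G0 X56.16 Y175.24
M3 S234
G1 X140.16 Y175.24 F2752
G1 X140.16 Y58.59
G1 X56.16 Y58.59
G1 X56.16 Y175.24
M5
G0 X88.00 Y203.49
M3 S466
G1 X126.33 Y203.49 F1643
G1 X126.33 Y117.42
G1 X88.00 Y117.42
G1 X88.00 Y203.49
M5
G0 X96.14 Y199.07
M3 S466
G1 X96.52 Y183.38 F1643
G1 X99.58 Y168.75
G1 X105.33 Y155.18
G1 X113.77 Y142.68
G1 X124.89 Y131.24
M5
G0 X120.79 Y48.13
M3 S234
G1 X120.45 Y38.29 F2752
G1 X112.54 Y32.41
G1 X103.02 Y34.93
G1 X99.06 Y43.95
G1 X103.63 Y52.67
G1 X113.30 Y54.53
G1 X120.79 Y48.13
M5
G0 X0.00 Y0.00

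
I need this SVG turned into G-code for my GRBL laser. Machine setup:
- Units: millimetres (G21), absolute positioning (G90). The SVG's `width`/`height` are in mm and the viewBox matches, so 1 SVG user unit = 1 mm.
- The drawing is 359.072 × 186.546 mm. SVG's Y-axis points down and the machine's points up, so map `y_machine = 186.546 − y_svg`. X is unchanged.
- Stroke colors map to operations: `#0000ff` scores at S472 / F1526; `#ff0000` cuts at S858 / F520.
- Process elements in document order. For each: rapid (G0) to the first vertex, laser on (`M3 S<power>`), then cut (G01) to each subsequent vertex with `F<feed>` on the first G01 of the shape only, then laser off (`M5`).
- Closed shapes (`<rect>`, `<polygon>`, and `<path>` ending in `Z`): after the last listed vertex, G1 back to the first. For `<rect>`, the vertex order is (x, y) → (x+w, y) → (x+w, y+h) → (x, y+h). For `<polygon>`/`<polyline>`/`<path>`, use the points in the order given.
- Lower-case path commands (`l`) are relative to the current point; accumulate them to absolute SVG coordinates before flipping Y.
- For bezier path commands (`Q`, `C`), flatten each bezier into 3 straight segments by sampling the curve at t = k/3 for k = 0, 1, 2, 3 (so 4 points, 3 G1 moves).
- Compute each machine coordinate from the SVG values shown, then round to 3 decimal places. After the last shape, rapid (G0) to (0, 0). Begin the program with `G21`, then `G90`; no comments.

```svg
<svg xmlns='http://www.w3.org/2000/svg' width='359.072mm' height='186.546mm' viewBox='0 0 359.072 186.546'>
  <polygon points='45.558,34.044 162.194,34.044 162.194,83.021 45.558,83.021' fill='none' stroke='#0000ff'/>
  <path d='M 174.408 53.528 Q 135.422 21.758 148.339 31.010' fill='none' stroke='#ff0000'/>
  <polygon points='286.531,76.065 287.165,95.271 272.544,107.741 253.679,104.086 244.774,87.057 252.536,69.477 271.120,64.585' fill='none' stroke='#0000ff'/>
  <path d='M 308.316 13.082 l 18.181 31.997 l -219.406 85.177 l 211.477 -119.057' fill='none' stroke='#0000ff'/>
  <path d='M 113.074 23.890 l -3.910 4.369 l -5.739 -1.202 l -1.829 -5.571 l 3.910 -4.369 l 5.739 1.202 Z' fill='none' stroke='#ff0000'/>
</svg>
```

Since the viewBox matches the mm dimensions, user units are millimetres directly. The only transform is the Y-flip y_m = 186.546 − y_svg.

Shape 1 is a rectangle drawn with `<polygon>`. Its stroke #0000ff means score at S472, F1526. After flipping Y the toolpath is (45.558,152.502) → (162.194,152.502) → (162.194,103.525) → (45.558,103.525) → (45.558,152.502), returning to the start.

Shape 2 is a quadratic bezier drawn with `<path>`. Its stroke #ff0000 means cut at S858, F520. After flipping Y the toolpath is (174.408,133.018) → (154.184,149.640) → (145.495,157.146) → (148.339,155.536).

Shape 3 is a regular polygon drawn with `<polygon>`. Its stroke #0000ff means score at S472, F1526. After flipping Y the toolpath is (286.531,110.481) → (287.165,91.275) → (272.544,78.805) → (253.679,82.460) → (244.774,99.489) → (252.536,117.069) → (271.120,121.961) → (286.531,110.481), returning to the start.

Shape 4 is a open polyline drawn with `<path>`. Its stroke #0000ff means score at S472, F1526. After flipping Y the toolpath is (308.316,173.464) → (326.497,141.467) → (107.091,56.290) → (318.568,175.347).

Shape 5 is a regular polygon drawn with `<path>`. Its stroke #ff0000 means cut at S858, F520. After flipping Y the toolpath is (113.074,162.656) → (109.164,158.287) → (103.425,159.489) → (101.596,165.060) → (105.506,169.429) → (111.245,168.227) → (113.074,162.656), returning to the start.

G21
G90
G0 X45.558 Y152.502
M3 S472
G01 X162.194 Y152.502 F1526
G01 X162.194 Y103.525
G01 X45.558 Y103.525
G01 X45.558 Y152.502
M5
G0 X174.408 Y133.018
M3 S858
G01 X154.184 Y149.640 F520
G01 X145.495 Y157.146
G01 X148.339 Y155.536
M5
G0 X286.531 Y110.481
M3 S472
G01 X287.165 Y91.275 F1526
G01 X272.544 Y78.805
G01 X253.679 Y82.460
G01 X244.774 Y99.489
G01 X252.536 Y117.069
G01 X271.120 Y121.961
G01 X286.531 Y110.481
M5
G0 X308.316 Y173.464
M3 S472
G01 X326.497 Y141.467 F1526
G01 X107.091 Y56.290
G01 X318.568 Y175.347
M5
G0 X113.074 Y162.656
M3 S858
G01 X109.164 Y158.287 F520
G01 X103.425 Y159.489
G01 X101.596 Y165.060
G01 X105.506 Y169.429
G01 X111.245 Y168.227
G01 X113.074 Y162.656
M5
G0 X0.000 Y0.000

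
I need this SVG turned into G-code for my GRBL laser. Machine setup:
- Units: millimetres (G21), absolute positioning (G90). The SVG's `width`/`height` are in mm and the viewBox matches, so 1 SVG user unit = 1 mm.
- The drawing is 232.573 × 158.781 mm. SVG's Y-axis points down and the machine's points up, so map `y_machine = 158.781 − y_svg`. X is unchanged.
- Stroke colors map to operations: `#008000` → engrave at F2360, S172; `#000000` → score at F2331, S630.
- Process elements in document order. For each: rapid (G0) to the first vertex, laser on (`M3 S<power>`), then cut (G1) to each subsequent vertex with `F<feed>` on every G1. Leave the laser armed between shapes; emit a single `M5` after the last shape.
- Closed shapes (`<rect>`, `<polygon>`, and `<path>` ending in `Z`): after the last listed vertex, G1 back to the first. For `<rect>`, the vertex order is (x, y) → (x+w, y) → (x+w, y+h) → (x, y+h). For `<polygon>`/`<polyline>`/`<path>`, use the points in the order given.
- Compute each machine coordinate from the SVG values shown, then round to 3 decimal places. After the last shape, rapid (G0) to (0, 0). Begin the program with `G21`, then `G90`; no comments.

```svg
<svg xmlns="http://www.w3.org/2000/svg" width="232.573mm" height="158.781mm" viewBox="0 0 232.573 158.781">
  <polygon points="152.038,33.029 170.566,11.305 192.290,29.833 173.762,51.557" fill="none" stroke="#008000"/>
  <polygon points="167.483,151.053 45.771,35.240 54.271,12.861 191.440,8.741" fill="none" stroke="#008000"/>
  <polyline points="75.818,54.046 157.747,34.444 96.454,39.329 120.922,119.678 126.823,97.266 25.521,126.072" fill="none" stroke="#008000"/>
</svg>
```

1 u = 1 mm; y_m = 158.781 − y.

[1] `<polygon>` regular polygon, #008000→engrave S172 F2360: (152.038,125.752) → (170.566,147.476) → (192.290,128.948) → (173.762,107.224) → (152.038,125.752) (closed)

[2] `<polygon>` closed polygon, #008000→engrave S172 F2360: (167.483,7.728) → (45.771,123.541) → (54.271,145.920) → (191.440,150.040) → (167.483,7.728) (closed)

[3] `<polyline>` open polyline, #008000→engrave S172 F2360: (75.818,104.735) → (157.747,124.337) → (96.454,119.452) → (120.922,39.103) → (126.823,61.515) → (25.521,32.709)

G21
G90
G0 X152.038 Y125.752
M3 S172
G1 X170.566 Y147.476 F2360
G1 X192.290 Y128.948 F2360
G1 X173.762 Y107.224 F2360
G1 X152.038 Y125.752 F2360
G0 X167.483 Y7.728
M3 S172
G1 X45.771 Y123.541 F2360
G1 X54.271 Y145.920 F2360
G1 X191.440 Y150.040 F2360
G1 X167.483 Y7.728 F2360
G0 X75.818 Y104.735
M3 S172
G1 X157.747 Y124.337 F2360
G1 X96.454 Y119.452 F2360
G1 X120.922 Y39.103 F2360
G1 X126.823 Y61.515 F2360
G1 X25.521 Y32.709 F2360
M5
G0 X0.000 Y0.000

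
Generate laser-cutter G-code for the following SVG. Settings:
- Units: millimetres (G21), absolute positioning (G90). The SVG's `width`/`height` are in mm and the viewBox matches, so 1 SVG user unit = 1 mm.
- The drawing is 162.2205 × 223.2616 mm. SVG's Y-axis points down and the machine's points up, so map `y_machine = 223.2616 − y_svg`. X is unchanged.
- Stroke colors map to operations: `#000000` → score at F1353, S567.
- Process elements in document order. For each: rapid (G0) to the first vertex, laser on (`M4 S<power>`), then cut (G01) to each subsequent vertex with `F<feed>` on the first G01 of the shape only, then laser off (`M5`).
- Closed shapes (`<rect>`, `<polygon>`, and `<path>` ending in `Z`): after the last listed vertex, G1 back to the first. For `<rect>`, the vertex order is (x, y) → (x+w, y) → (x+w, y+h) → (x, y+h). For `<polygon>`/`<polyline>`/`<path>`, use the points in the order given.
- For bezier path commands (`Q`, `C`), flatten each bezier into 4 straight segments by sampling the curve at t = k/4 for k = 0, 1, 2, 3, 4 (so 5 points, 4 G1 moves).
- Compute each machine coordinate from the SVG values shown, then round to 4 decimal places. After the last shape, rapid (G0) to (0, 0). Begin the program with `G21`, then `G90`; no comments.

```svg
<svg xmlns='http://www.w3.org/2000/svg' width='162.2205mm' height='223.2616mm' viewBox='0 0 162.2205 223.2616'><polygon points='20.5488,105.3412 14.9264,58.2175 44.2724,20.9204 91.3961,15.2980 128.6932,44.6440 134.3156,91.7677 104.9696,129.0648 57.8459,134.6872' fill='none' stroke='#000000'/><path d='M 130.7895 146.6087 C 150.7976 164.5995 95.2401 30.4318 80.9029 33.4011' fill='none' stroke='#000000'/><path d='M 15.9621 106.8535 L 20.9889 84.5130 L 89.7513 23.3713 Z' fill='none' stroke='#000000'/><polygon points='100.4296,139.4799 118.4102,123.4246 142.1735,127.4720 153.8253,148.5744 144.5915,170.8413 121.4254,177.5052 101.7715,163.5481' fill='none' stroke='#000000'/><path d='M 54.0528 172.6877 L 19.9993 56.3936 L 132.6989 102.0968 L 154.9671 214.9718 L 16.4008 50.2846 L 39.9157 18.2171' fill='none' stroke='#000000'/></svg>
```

G21
G90
G0 X20.5488 Y117.9204
M4 S567
G01 X14.9264 Y165.0441 F1353
G01 X44.2724 Y202.3412
G01 X91.3961 Y207.9636
G01 X128.6932 Y178.6176
G01 X134.3156 Y131.4939
G01 X104.9696 Y94.1968
G01 X57.8459 Y88.5744
G01 X20.5488 Y117.9204
M5
G0 X130.7895 Y76.6529
M4 S567
G01 X133.4518 Y87.1693 F1353
G01 X118.7257 Y127.6236
G01 X97.5598 Y170.8945
G01 X80.9029 Y189.8605
M5
G0 X15.9621 Y116.4081
M4 S567
G01 X20.9889 Y138.7486 F1353
G01 X89.7513 Y199.8903
G01 X15.9621 Y116.4081
M5
G0 X100.4296 Y83.7817
M4 S567
G01 X118.4102 Y99.8370 F1353
G01 X142.1735 Y95.7896
G01 X153.8253 Y74.6872
G01 X144.5915 Y52.4203
G01 X121.4254 Y45.7564
G01 X101.7715 Y59.7135
G01 X100.4296 Y83.7817
M5
G0 X54.0528 Y50.5739
M4 S567
G01 X19.9993 Y166.8680 F1353
G01 X132.6989 Y121.1648
G01 X154.9671 Y8.2898
G01 X16.4008 Y172.9770
G01 X39.9157 Y205.0445
M5
G0 X0.0000 Y0.0000

1 u = 1 mm; y_m = 223.2616 − y.

[1] `<polygon>` regular polygon, #000000→score S567 F1353: (20.5488,117.9204) → (14.9264,165.0441) → (44.2724,202.3412) → (91.3961,207.9636) → (128.6932,178.6176) → (134.3156,131.4939) → (104.9696,94.1968) → (57.8459,88.5744) → (20.5488,117.9204) (closed)

[2] `<path>` cubic bezier, #000000→score S567 F1353: (130.7895,76.6529) → (133.4518,87.1693) → (118.7257,127.6236) → (97.5598,170.8945) → (80.9029,189.8605)

[3] `<path>` closed polygon, #000000→score S567 F1353: (15.9621,116.4081) → (20.9889,138.7486) → (89.7513,199.8903) → (15.9621,116.4081) (closed)

[4] `<polygon>` regular polygon, #000000→score S567 F1353: (100.4296,83.7817) → (118.4102,99.8370) → (142.1735,95.7896) → (153.8253,74.6872) → (144.5915,52.4203) → (121.4254,45.7564) → (101.7715,59.7135) → (100.4296,83.7817) (closed)

[5] `<path>` open polyline, #000000→score S567 F1353: (54.0528,50.5739) → (19.9993,166.8680) → (132.6989,121.1648) → (154.9671,8.2898) → (16.4008,172.9770) → (39.9157,205.0445)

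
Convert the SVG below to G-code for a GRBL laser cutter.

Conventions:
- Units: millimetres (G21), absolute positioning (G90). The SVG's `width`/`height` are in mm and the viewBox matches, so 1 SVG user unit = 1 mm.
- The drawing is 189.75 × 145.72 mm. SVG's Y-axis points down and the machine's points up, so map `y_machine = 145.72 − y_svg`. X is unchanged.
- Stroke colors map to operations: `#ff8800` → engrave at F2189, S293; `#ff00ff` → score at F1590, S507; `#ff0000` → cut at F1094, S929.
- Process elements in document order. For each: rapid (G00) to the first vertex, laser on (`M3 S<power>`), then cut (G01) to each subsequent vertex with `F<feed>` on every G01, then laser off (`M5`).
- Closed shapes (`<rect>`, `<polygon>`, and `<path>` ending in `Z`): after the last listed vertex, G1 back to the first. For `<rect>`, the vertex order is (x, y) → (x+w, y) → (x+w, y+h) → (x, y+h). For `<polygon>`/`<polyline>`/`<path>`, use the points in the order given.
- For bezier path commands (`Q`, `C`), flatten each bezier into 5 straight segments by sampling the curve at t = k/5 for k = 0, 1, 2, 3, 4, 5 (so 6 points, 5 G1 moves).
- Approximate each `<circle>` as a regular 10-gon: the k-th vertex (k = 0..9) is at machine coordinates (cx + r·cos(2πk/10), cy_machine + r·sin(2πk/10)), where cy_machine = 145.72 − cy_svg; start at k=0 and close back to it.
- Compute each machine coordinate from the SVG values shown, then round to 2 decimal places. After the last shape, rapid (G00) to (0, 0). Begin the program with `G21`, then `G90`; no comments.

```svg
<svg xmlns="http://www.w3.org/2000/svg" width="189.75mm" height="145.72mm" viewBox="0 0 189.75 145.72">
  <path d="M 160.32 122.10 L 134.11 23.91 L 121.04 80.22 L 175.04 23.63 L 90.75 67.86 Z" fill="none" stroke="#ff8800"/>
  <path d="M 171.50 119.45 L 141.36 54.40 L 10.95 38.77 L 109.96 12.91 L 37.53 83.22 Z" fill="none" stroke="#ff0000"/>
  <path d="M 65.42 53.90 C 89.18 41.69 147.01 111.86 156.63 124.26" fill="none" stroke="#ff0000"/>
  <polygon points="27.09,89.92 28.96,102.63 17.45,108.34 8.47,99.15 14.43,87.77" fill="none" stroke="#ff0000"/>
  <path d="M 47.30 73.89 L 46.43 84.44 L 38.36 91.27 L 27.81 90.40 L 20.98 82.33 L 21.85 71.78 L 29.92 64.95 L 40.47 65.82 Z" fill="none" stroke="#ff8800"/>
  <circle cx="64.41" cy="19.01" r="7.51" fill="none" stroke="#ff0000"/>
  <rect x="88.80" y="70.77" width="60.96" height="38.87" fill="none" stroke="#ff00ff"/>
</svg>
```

viewBox `0 0 189.75 145.72` with mm width/height → 1 unit = 1 mm. Flip: y_m = 145.72 − y_svg.

**Shape 1** — `<path>` closed polygon, stroke `#ff8800` → engrave (S293, F2189). Machine vertices: (160.32,23.62) → (134.11,121.81) → (121.04,65.50) → (175.04,122.09) → (90.75,77.86) → (160.32,23.62). Closed: final G1 returns to the first vertex.

**Shape 2** — `<path>` closed polygon, stroke `#ff0000` → cut (S929, F1094). Machine vertices: (171.50,26.27) → (141.36,91.32) → (10.95,106.95) → (109.96,132.81) → (37.53,62.50) → (171.50,26.27). Closed: final G1 returns to the first vertex.

**Shape 3** — `<path>` cubic bezier, stroke `#ff0000` → cut (S929, F1094). Control points (SVG): P0=(65.42,53.90), P1=(89.18,41.69), P2=(147.01,111.86), P3=(156.63,124.26); sampled at t=k/5. Machine vertices: (65.42,91.82) → (83.11,90.38) → (105.02,75.90) → (127.21,55.10) → (145.73,34.71) → (156.63,21.46). Open path.

**Shape 4** — `<polygon>` regular polygon, stroke `#ff0000` → cut (S929, F1094). Machine vertices: (27.09,55.80) → (28.96,43.09) → (17.45,37.38) → (8.47,46.57) → (14.43,57.95) → (27.09,55.80). Closed: final G1 returns to the first vertex.

**Shape 5** — `<path>` regular polygon, stroke `#ff8800` → engrave (S293, F2189). Machine vertices: (47.30,71.83) → (46.43,61.28) → (38.36,54.45) → (27.81,55.32) → (20.98,63.39) → (21.85,73.94) → (29.92,80.77) → (40.47,79.90) → (47.30,71.83). Closed: final G1 returns to the first vertex.

**Shape 6** — `<circle>` circle, stroke `#ff0000` → cut (S929, F1094). Machine vertices: (71.92,126.71) → (70.49,131.12) → (66.73,133.85) → (62.09,133.85) → (58.33,131.12) → (56.90,126.71) → (58.33,122.30) → (62.09,119.57) → (66.73,119.57) → (70.49,122.30) → (71.92,126.71). Closed: final G1 returns to the first vertex.

**Shape 7** — `<rect>` rectangle, stroke `#ff00ff` → score (S507, F1590). Machine vertices: (88.80,74.95) → (149.76,74.95) → (149.76,36.08) → (88.80,36.08) → (88.80,74.95). Closed: final G1 returns to the first vertex.

G21
G90
G00 X160.32 Y23.62
M3 S293
G01 X134.11 Y121.81 F2189
G01 X121.04 Y65.50 F2189
G01 X175.04 Y122.09 F2189
G01 X90.75 Y77.86 F2189
G01 X160.32 Y23.62 F2189
M5
G00 X171.50 Y26.27
M3 S929
G01 X141.36 Y91.32 F1094
G01 X10.95 Y106.95 F1094
G01 X109.96 Y132.81 F1094
G01 X37.53 Y62.50 F1094
G01 X171.50 Y26.27 F1094
M5
G00 X65.42 Y91.82
M3 S929
G01 X83.11 Y90.38 F1094
G01 X105.02 Y75.90 F1094
G01 X127.21 Y55.10 F1094
G01 X145.73 Y34.71 F1094
G01 X156.63 Y21.46 F1094
M5
G00 X27.09 Y55.80
M3 S929
G01 X28.96 Y43.09 F1094
G01 X17.45 Y37.38 F1094
G01 X8.47 Y46.57 F1094
G01 X14.43 Y57.95 F1094
G01 X27.09 Y55.80 F1094
M5
G00 X47.30 Y71.83
M3 S293
G01 X46.43 Y61.28 F2189
G01 X38.36 Y54.45 F2189
G01 X27.81 Y55.32 F2189
G01 X20.98 Y63.39 F2189
G01 X21.85 Y73.94 F2189
G01 X29.92 Y80.77 F2189
G01 X40.47 Y79.90 F2189
G01 X47.30 Y71.83 F2189
M5
G00 X71.92 Y126.71
M3 S929
G01 X70.49 Y131.12 F1094
G01 X66.73 Y133.85 F1094
G01 X62.09 Y133.85 F1094
G01 X58.33 Y131.12 F1094
G01 X56.90 Y126.71 F1094
G01 X58.33 Y122.30 F1094
G01 X62.09 Y119.57 F1094
G01 X66.73 Y119.57 F1094
G01 X70.49 Y122.30 F1094
G01 X71.92 Y126.71 F1094
M5
G00 X88.80 Y74.95
M3 S507
G01 X149.76 Y74.95 F1590
G01 X149.76 Y36.08 F1590
G01 X88.80 Y36.08 F1590
G01 X88.80 Y74.95 F1590
M5
G00 X0.00 Y0.00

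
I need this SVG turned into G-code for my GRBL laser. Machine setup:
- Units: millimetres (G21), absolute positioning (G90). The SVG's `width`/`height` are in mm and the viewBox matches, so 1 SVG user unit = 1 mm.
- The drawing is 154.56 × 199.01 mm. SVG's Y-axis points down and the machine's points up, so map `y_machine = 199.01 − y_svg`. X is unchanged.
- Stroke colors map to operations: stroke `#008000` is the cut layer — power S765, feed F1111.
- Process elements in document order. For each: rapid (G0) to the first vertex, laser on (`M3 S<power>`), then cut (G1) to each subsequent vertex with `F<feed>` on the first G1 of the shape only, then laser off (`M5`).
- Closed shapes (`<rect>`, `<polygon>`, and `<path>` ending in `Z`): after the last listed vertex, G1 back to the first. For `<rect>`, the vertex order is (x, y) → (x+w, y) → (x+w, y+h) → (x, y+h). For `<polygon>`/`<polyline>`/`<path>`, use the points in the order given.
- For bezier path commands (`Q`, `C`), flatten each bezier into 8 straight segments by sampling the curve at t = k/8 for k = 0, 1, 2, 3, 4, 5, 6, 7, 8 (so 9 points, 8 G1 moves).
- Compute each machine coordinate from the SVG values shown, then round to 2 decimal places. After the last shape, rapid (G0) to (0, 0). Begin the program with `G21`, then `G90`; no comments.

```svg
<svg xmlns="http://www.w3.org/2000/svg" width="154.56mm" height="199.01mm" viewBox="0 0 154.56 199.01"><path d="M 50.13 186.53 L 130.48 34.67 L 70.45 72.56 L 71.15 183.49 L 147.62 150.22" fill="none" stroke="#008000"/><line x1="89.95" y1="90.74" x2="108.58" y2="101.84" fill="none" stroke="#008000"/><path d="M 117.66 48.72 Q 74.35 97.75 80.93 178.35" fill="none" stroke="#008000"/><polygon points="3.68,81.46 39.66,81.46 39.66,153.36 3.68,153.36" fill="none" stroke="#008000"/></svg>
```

G21
G90
G0 X50.13 Y12.48
M3 S765
G1 X130.48 Y164.34 F1111
G1 X70.45 Y126.45
G1 X71.15 Y15.52
G1 X147.62 Y48.79
M5
G0 X89.95 Y108.27
M3 S765
G1 X108.58 Y97.17 F1111
M5
G0 X117.66 Y150.29
M3 S765
G1 X107.61 Y137.54 F1111
G1 X99.12 Y123.80
G1 X92.19 Y109.08
G1 X86.82 Y93.37
G1 X83.01 Y76.67
G1 X80.76 Y58.99
G1 X80.06 Y40.32
G1 X80.93 Y20.66
M5
G0 X3.68 Y117.55
M3 S765
G1 X39.66 Y117.55 F1111
G1 X39.66 Y45.65
G1 X3.68 Y45.65
G1 X3.68 Y117.55
M5
G0 X0.00 Y0.00

1 u = 1 mm; y_m = 199.01 − y.

[1] `<path>` open polyline, #008000→cut S765 F1111: (50.13,12.48) → (130.48,164.34) → (70.45,126.45) → (71.15,15.52) → (147.62,48.79)

[2] `<line>` line segment, #008000→cut S765 F1111: (89.95,108.27) → (108.58,97.17)

[3] `<path>` quadratic bezier, #008000→cut S765 F1111: (117.66,150.29) → (107.61,137.54) → (99.12,123.80) → (92.19,109.08) → (86.82,93.37) → (83.01,76.67) → (80.76,58.99) → (80.06,40.32) → (80.93,20.66)

[4] `<polygon>` rectangle, #008000→cut S765 F1111: (3.68,117.55) → (39.66,117.55) → (39.66,45.65) → (3.68,45.65) → (3.68,117.55) (closed)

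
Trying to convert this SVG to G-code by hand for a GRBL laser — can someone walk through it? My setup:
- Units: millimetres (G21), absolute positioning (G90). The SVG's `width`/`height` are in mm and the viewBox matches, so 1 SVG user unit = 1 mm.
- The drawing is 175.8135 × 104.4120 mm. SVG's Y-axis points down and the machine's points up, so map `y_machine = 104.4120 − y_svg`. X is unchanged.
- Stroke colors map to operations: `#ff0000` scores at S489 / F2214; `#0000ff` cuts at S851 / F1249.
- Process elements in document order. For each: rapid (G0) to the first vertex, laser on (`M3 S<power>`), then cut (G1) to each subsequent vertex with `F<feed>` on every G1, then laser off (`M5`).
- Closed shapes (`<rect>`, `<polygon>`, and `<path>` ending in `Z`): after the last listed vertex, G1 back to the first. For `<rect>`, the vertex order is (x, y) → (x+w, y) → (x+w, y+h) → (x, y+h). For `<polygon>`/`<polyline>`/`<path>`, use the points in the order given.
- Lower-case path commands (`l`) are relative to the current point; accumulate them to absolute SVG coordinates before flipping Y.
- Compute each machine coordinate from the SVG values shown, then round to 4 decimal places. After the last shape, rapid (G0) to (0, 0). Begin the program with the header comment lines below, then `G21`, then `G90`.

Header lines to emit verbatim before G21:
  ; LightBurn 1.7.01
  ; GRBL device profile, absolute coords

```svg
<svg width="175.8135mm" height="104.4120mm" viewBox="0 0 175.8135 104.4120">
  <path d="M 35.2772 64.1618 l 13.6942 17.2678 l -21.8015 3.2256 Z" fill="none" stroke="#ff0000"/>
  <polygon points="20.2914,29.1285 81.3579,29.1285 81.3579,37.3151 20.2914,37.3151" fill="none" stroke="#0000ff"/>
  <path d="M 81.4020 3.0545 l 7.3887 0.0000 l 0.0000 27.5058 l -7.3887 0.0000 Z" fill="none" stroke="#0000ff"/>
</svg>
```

viewBox `0 0 175.8135 104.4120` with mm width/height → 1 unit = 1 mm. Flip: y_m = 104.4120 − y_svg.

**Shape 1** — `<path>` regular polygon, stroke `#ff0000` → score (S489, F2214). Machine vertices: (35.2772,40.2502) → (48.9714,22.9824) → (27.1699,19.7568) → (35.2772,40.2502). Closed: final G1 returns to the first vertex.

**Shape 2** — `<polygon>` rectangle, stroke `#0000ff` → cut (S851, F1249). Machine vertices: (20.2914,75.2835) → (81.3579,75.2835) → (81.3579,67.0969) → (20.2914,67.0969) → (20.2914,75.2835). Closed: final G1 returns to the first vertex.

**Shape 3** — `<path>` rectangle, stroke `#0000ff` → cut (S851, F1249). Machine vertices: (81.4020,101.3575) → (88.7907,101.3575) → (88.7907,73.8517) → (81.4020,73.8517) → (81.4020,101.3575). Closed: final G1 returns to the first vertex.

; LightBurn 1.7.01
; GRBL device profile, absolute coords
G21
G90
G0 X35.2772 Y40.2502
M3 S489
G1 X48.9714 Y22.9824 F2214
G1 X27.1699 Y19.7568 F2214
G1 X35.2772 Y40.2502 F2214
M5
G0 X20.2914 Y75.2835
M3 S851
G1 X81.3579 Y75.2835 F1249
G1 X81.3579 Y67.0969 F1249
G1 X20.2914 Y67.0969 F1249
G1 X20.2914 Y75.2835 F1249
M5
G0 X81.4020 Y101.3575
M3 S851
G1 X88.7907 Y101.3575 F1249
G1 X88.7907 Y73.8517 F1249
G1 X81.4020 Y73.8517 F1249
G1 X81.4020 Y101.3575 F1249
M5
G0 X0.0000 Y0.0000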